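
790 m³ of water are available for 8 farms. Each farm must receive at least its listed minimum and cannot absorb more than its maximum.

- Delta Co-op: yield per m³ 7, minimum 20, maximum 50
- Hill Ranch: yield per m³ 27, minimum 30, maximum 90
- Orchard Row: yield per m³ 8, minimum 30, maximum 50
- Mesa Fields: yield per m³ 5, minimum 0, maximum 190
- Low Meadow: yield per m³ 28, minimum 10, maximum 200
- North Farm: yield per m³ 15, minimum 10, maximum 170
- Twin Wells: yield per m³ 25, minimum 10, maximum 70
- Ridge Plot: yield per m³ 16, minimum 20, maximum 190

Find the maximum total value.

Meeting every minimum uses 20+30+30+0+10+10+10+20 = 130 m³, leaving 660.
Rank by yield per m³: Low Meadow 28 > Hill Ranch 27 > Twin Wells 25 > Ridge Plot 16 > North Farm 15 > Orchard Row 8 > Delta Co-op 7 > Mesa Fields 5.
Low Meadow: +190 to 200 (cap) — 470 left.
Give Hill Ranch 60 more to hit its cap of 90 — 410 left.
Twin Wells takes 60 more to reach its cap of 70 — 350 left.
Give Ridge Plot 170 more to hit its cap of 190 — 180 left.
North Farm takes 160 more to reach its cap of 170 — 20 left.
Orchard Row takes 20 more to reach its cap of 50 — 0 left.
Total = 7×20 + 27×90 + 8×50 + 28×200 + 15×170 + 25×70 + 16×190 = 15910.

15910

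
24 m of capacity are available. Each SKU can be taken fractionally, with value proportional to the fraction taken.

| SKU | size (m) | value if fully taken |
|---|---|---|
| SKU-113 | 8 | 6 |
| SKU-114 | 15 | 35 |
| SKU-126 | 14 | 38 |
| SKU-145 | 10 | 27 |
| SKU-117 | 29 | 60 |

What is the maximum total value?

65

Best value per unit of size first: SKU-126 38/14≈2.71, SKU-145 27/10≈2.7, SKU-114 35/15≈2.33, SKU-117 60/29≈2.07, SKU-113 6/8≈0.75.
SKU-126: take in full, 14 m for value 38 → 10 left.
All 10 m of SKU-145 fit (value 27) → 0 remain.
Total value = 65.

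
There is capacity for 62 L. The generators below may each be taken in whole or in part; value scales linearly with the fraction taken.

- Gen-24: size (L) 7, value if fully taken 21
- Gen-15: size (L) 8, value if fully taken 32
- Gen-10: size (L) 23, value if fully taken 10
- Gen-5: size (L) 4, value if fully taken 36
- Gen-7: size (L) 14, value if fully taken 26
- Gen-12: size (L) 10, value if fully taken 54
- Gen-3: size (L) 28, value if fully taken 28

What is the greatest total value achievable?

Rank by value-to-size ratio: Gen-5 36/4≈9, Gen-12 54/10≈5.4, Gen-15 32/8≈4, Gen-24 21/7≈3, Gen-7 26/14≈1.86, Gen-3 28/28≈1, Gen-10 10/23≈0.435.
Gen-5: take in full, 4 L for value 36 → 58 left.
All 10 L of Gen-12 fit (value 54) → 48 remain.
Take all of Gen-15 (8 L, value 32) → 40 L left.
Take all of Gen-24 (7 L, value 21) → 33 L left.
Gen-7: take in full, 14 L for value 26 → 19 left.
Only 19 L remain; take 19/28 of Gen-3 for value 28×19/28 = 19.
Total value = 188.

188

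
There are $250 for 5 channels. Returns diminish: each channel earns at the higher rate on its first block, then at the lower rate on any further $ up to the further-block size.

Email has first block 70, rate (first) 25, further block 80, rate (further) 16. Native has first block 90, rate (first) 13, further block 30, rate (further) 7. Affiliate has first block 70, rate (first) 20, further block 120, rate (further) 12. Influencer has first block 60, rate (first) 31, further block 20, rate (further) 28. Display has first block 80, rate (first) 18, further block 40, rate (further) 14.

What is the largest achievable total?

6110

Treat each block as its own option and order by rate: Influencer/first 31 > Influencer/second 28 > Email/first 25 > Affiliate/first 20 > Display/first 18 > Email/second 16 > Display/second 14 > Native/first 13 > Affiliate/second 12 > Native/second 7.
Influencer/first (31): +60 — 190 left.
Influencer/second (28): +20 — 170 left.
Email first at 25: fill all 70 — 100 left.
Affiliate first at 20: fill all 70 — 30 left.
30 remain; put them into Display first at 18.
Total = 31×60 + 28×20 + 25×70 + 20×70 + 18×30 = 6110.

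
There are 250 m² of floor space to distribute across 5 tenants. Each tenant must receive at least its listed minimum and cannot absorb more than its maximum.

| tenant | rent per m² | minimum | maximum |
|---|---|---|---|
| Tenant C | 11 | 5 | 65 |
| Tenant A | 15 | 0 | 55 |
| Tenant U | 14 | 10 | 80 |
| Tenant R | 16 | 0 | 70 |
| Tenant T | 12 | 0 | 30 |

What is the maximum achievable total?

3590

Meeting every minimum uses 5+0+10+0+0 = 15 m², leaving 235.
Order the tenants by rent per m²: Tenant R 16 > Tenant A 15 > Tenant U 14 > Tenant T 12 > Tenant C 11.
Give Tenant R 70 more to hit its cap of 70 — 165 left.
Tenant A: +55 to 55 (cap) — 110 left.
Tenant U: +70 to 80 (cap) — 40 left.
Give Tenant T 30 more to hit its cap of 30 — 10 left.
Tenant C: +10 (room for 60) → 15. Pool exhausted.
Total = 11×15 + 15×55 + 14×80 + 16×70 + 12×30 = 3590.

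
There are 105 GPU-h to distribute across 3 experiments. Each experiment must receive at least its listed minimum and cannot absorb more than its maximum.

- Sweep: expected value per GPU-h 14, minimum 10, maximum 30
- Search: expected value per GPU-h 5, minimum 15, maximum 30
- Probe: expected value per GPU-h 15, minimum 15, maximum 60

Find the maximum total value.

1395

Meeting every minimum uses 10+15+15 = 40 GPU-h, leaving 65.
Highest expected value per GPU-h first: Probe 15 > Sweep 14 > Search 5.
Give Probe 45 more to hit its cap of 60 — 20 left.
Sweep: +20 to 30 (cap) — 0 left.
Total = 14×30 + 5×15 + 15×60 = 1395.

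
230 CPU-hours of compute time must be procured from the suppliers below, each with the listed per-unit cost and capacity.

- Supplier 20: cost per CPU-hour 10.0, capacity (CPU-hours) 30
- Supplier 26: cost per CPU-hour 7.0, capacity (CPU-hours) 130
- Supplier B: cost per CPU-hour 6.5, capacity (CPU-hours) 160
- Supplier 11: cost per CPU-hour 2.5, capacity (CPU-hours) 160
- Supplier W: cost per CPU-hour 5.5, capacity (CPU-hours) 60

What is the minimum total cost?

795

Cheapest first:
Take 160 from Supplier 11 at 2.5 — need 70 more.
Take 60 from Supplier W at 5.5 — need 10 more.
Supplier B at 6.5: take 10 of its 160 — requirement met.
Supplier 26, Supplier 20: unused.
Cost = 160×2.5 + 60×5.5 + 10×6.5 = 795.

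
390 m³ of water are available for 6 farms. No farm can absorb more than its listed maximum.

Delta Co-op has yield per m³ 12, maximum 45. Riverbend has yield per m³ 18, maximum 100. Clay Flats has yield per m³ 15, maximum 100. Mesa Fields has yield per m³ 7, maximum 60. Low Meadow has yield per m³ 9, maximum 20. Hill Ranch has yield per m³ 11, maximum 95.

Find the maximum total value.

5275

Rank by yield per m³: Riverbend 18 > Clay Flats 15 > Delta Co-op 12 > Hill Ranch 11 > Low Meadow 9 > Mesa Fields 7.
Riverbend: +100 to 100 (cap) — 290 left.
Give Clay Flats 100 to hit its cap of 100 — 190 left.
Delta Co-op takes 45 to reach its cap of 45 — 145 left.
Hill Ranch takes 95 to reach its cap of 95 — 50 left.
Low Meadow takes 20 to reach its cap of 20 — 30 left.
Only 30 left; Mesa Fields takes them to reach 30.
Total = 12×45 + 18×100 + 15×100 + 7×30 + 9×20 + 11×95 = 5275.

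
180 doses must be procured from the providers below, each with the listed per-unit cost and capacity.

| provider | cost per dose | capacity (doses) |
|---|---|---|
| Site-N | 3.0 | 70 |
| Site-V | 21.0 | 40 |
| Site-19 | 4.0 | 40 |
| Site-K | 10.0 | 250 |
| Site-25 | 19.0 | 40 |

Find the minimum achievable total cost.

Fill from the cheapest provider first.
Site-N at 3.0: take all 70 doses — 110 still needed.
Take 40 from Site-19 at 4.0 — need 70 more.
Take 70 from Site-K at 10.0 to finish.
Site-25, Site-V: unused.
Cost = 70×3.0 + 40×4.0 + 70×10.0 = 1070.

1070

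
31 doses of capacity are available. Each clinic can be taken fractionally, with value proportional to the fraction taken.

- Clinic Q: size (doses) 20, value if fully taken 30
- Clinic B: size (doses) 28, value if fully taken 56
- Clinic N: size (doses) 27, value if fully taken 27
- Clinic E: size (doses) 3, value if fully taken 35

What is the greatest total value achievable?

Best value per unit of size first: Clinic E 35/3≈11.7, Clinic B 56/28≈2, Clinic Q 30/20≈1.5, Clinic N 27/27≈1.
Clinic E: take in full, 3 doses for value 35 ; 28 left.
All 28 doses of Clinic B fit (value 56) ; 0 remain.
Total value = 91.

91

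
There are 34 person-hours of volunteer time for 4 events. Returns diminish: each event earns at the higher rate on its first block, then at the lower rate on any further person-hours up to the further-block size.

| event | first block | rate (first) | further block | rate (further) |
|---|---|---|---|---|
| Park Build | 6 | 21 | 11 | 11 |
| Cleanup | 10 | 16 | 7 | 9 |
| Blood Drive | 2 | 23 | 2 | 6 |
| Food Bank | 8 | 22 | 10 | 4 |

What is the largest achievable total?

596

Treat each block as its own option and order by rate: Blood Drive/T1 23 > Food Bank/T1 22 > Park Build/T1 21 > Cleanup/T1 16 > Park Build/T2 11 > Cleanup/T2 9 > Blood Drive/T2 6 > Food Bank/T2 4.
Fill Blood Drive T1 block (2 at 23) ; 32 left.
Food Bank T1 at 22: fill all 8 ; 24 left.
Park Build T1 at 21: fill all 6 ; 18 left.
Cleanup/T1 (16): +10 ; 8 left.
Park Build T2 at 11: only 8 left, fill 8.
Total = 23×2 + 22×8 + 21×6 + 16×10 + 11×8 = 596.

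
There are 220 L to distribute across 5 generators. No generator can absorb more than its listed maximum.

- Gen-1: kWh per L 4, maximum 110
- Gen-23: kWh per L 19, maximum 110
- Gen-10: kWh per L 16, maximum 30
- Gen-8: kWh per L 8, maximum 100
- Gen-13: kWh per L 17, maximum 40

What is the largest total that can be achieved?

Order the generators by kWh per L: Gen-23 19 > Gen-13 17 > Gen-10 16 > Gen-8 8 > Gen-1 4.
Give Gen-23 110 to hit its cap of 110 → 110 left.
Gen-13 takes 40 to reach its cap of 40 → 70 left.
Give Gen-10 30 to hit its cap of 30 → 40 left.
Only 40 left; Gen-8 takes them to reach 40.
Total = 19×110 + 16×30 + 8×40 + 17×40 = 3570.

3570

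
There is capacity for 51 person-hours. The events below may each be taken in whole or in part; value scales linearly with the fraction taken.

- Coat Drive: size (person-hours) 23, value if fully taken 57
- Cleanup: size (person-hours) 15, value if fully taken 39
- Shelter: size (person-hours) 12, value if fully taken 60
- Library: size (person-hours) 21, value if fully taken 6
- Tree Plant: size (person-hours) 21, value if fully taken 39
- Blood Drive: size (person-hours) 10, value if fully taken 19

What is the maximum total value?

157.9

Sort by value density: Shelter 60/12≈5, Cleanup 39/15≈2.6, Coat Drive 57/23≈2.48, Blood Drive 19/10≈1.9, Tree Plant 39/21≈1.86, Library 6/21≈0.286.
Take all of Shelter (12 person-hours, value 60) → 39 person-hours left.
Take all of Cleanup (15 person-hours, value 39) → 24 person-hours left.
Coat Drive: take in full, 23 person-hours for value 57 → 1 left.
Fill the last 1 person-hours with part of Blood Drive: 1/10 of it earns 1.9.
Total value = 157.9.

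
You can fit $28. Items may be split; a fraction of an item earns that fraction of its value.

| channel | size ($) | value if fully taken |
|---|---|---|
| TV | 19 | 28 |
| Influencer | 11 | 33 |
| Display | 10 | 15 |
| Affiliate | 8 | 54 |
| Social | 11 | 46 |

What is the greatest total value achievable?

Sort by value density: Affiliate 54/8≈6.75, Social 46/11≈4.18, Influencer 33/11≈3, Display 15/10≈1.5, TV 28/19≈1.47.
All 8 $ of Affiliate fit (value 54) ; 20 remain.
All 11 $ of Social fit (value 46) ; 9 remain.
9 $ left: a 9/11 share of Influencer gives 33×9/11 = 27.
Total value = 127.

127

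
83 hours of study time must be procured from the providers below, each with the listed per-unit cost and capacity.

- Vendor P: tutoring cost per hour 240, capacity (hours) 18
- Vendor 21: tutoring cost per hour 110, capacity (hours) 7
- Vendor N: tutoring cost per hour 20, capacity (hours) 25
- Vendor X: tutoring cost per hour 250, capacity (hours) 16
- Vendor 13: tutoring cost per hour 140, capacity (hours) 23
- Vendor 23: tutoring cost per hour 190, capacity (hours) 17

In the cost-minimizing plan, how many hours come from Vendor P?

Cheapest first:
Take 25 from Vendor N at 20 ; need 58 more.
Take 7 from Vendor 21 at 110 ; need 51 more.
Vendor 13 at 140: take all 23 hours ; 28 still needed.
Vendor 23 (190): use full 17 ; 11 hours to go.
Take 11 from Vendor P at 240 to finish.
Vendor X: unused.

11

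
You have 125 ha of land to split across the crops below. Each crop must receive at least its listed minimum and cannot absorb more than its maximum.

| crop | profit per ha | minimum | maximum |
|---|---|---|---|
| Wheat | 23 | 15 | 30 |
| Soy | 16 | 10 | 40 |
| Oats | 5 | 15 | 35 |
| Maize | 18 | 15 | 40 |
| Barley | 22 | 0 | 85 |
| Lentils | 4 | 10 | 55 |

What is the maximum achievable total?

Meeting every minimum uses 15+10+15+15+0+10 = 65 ha, leaving 60.
Rank by profit per ha: Wheat 23 > Barley 22 > Maize 18 > Soy 16 > Oats 5 > Lentils 4.
Give Wheat 15 more to hit its cap of 30 → 45 left.
Only 45 left; Barley takes them to reach 45.
Total = 23×30 + 16×10 + 5×15 + 18×15 + 22×45 + 4×10 = 2225.

2225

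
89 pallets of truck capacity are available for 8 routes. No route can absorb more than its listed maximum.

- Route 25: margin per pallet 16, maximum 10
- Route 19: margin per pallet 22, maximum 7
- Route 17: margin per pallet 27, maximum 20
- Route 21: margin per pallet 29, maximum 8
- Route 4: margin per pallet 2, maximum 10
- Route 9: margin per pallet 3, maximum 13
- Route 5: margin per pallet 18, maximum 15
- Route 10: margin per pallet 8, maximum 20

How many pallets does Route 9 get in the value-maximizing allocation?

Rank by margin per pallet: Route 21 29 > Route 17 27 > Route 19 22 > Route 5 18 > Route 25 16 > Route 10 8 > Route 9 3 > Route 4 2.
Give Route 21 8 to hit its cap of 8 — 81 left.
Route 17: +20 to 20 (cap) — 61 left.
Give Route 19 7 to hit its cap of 7 — 54 left.
Route 5 takes 15 to reach its cap of 15 — 39 left.
Route 25: +10 to 10 (cap) — 29 left.
Give Route 10 20 to hit its cap of 20 — 9 left.
Route 9 has room for 13 but only 9 remain, so it gets 9.

9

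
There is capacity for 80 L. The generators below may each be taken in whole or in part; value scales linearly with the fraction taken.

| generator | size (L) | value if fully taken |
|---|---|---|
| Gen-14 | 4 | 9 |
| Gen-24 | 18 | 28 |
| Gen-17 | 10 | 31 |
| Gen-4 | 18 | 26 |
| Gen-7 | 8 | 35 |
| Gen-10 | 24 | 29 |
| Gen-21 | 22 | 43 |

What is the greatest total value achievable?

172

Rank by value-to-size ratio: Gen-7 35/8≈4.38, Gen-17 31/10≈3.1, Gen-14 9/4≈2.25, Gen-21 43/22≈1.95, Gen-24 28/18≈1.56, Gen-4 26/18≈1.44, Gen-10 29/24≈1.21.
Take all of Gen-7 (8 L, value 35) → 72 L left.
All 10 L of Gen-17 fit (value 31) → 62 remain.
Take all of Gen-14 (4 L, value 9) → 58 L left.
All 22 L of Gen-21 fit (value 43) → 36 remain.
Gen-24: take in full, 18 L for value 28 → 18 left.
Gen-4: take in full, 18 L for value 26 → 0 left.
Total value = 172.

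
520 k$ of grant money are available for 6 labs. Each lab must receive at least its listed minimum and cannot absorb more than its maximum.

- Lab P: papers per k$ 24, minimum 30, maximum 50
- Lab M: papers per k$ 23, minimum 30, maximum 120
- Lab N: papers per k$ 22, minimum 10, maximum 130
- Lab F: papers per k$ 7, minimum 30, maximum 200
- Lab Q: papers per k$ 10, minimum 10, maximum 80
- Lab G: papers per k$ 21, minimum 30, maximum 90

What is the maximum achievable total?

9860

Meeting every minimum uses 30+30+10+30+10+30 = 140 k$, leaving 380.
Highest papers per k$ first: Lab P 24 > Lab M 23 > Lab N 22 > Lab G 21 > Lab Q 10 > Lab F 7.
Lab P takes 20 more to reach its cap of 50 — 360 left.
Lab M takes 90 more to reach its cap of 120 — 270 left.
Lab N takes 120 more to reach its cap of 130 — 150 left.
Lab G takes 60 more to reach its cap of 90 — 90 left.
Lab Q takes 70 more to reach its cap of 80 — 20 left.
Only 20 left; Lab F takes them to reach 50.
Total = 24×50 + 23×120 + 22×130 + 7×50 + 10×80 + 21×90 = 9860.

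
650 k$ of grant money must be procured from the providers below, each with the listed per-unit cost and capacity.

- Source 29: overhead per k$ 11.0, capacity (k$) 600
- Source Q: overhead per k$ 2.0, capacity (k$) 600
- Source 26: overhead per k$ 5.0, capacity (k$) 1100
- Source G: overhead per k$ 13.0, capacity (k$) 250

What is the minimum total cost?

1450

Fill from the cheapest provider first.
Source Q at 2.0: take all 600 k$ — 50 still needed.
Source 26 (5.0): take the remaining 50 — done.
Source 29, Source G: unused.
Cost = 600×2.0 + 50×5.0 = 1450.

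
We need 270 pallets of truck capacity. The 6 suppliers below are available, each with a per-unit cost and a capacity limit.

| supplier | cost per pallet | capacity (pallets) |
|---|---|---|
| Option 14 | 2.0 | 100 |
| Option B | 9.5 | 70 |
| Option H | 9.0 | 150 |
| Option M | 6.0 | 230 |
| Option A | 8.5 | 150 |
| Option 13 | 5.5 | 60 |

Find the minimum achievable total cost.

Cheapest first:
Take 100 from Option 14 at 2.0 ; need 170 more.
Option 13 (5.5): use full 60 ; 110 pallets to go.
Option M at 6.0: take 110 of its 230 ; requirement met.
Option A, Option H, Option B: unused.
Cost = 100×2.0 + 60×5.5 + 110×6.0 = 1190.

1190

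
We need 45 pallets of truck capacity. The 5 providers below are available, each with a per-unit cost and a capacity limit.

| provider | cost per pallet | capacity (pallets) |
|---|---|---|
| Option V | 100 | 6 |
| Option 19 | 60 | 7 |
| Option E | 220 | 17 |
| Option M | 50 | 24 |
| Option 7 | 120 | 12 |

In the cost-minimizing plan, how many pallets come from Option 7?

8

Cheapest first:
Take 24 from Option M at 50 → need 21 more.
Option 19 at 60: take all 7 pallets → 14 still needed.
Take 6 from Option V at 100 → need 8 more.
Take 8 from Option 7 at 120 to finish.
Option E: unused.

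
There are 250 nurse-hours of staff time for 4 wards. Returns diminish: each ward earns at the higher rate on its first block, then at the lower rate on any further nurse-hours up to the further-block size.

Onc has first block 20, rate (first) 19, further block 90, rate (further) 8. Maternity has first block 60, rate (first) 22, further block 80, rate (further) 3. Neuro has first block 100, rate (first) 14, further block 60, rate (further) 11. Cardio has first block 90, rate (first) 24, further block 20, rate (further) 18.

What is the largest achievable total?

Treat each block as its own option and order by rate: Cardio/tier1 24 > Maternity/tier1 22 > Onc/tier1 19 > Cardio/tier2 18 > Neuro/tier1 14 > Neuro/tier2 11 > Onc/tier2 8 > Maternity/tier2 3.
Cardio tier1 at 24: fill all 90 — 160 left.
Maternity tier1 at 22: fill all 60 — 100 left.
Fill Onc tier1 block (20 at 19) — 80 left.
Cardio/tier2 (18): +20 — 60 left.
Neuro/tier1: +60 of 100 at 14; pool empty.
Total = 24×90 + 22×60 + 19×20 + 18×20 + 14×60 = 5060.

5060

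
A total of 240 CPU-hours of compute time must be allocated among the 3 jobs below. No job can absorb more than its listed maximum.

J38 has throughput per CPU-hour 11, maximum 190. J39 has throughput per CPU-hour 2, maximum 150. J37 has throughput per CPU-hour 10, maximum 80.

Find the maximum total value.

Highest throughput per CPU-hour first: J38 11 > J37 10 > J39 2.
J38: +190 to 190 (cap) — 50 left.
J37: +50 (room for 80) → 50. Pool exhausted.
Total = 11×190 + 10×50 = 2590.

2590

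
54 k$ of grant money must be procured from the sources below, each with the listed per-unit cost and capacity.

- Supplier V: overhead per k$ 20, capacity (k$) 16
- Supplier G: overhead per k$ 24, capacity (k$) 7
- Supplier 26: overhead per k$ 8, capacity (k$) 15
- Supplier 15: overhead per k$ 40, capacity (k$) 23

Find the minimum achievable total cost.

1248

Cheapest first:
Supplier 26 (8): use full 15 → 39 k$ to go.
Supplier V at 20: take all 16 k$ → 23 still needed.
Supplier G (24): use full 7 → 16 k$ to go.
Supplier 15 at 40: take 16 of its 23 → requirement met.
Cost = 15×8 + 16×20 + 7×24 + 16×40 = 1248.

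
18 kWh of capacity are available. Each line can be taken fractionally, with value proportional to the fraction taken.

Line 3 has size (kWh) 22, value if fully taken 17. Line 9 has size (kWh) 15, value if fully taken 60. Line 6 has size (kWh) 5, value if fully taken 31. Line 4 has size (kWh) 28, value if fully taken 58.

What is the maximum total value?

83

Best value per unit of size first: Line 6 31/5≈6.2, Line 9 60/15≈4, Line 4 58/28≈2.07, Line 3 17/22≈0.773.
Line 6: take in full, 5 kWh for value 31 ; 13 left.
Fill the last 13 kWh with part of Line 9: 13/15 of it earns 52.
Total value = 83.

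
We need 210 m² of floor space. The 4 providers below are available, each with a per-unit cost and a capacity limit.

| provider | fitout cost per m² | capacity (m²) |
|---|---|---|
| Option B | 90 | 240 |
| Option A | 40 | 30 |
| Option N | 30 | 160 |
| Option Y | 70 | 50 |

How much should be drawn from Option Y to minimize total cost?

20

Fill from the cheapest provider first.
Take 160 from Option N at 30 ; need 50 more.
Option A at 40: take all 30 m² ; 20 still needed.
Option Y at 70: take 20 of its 50 ; requirement met.
Option B: unused.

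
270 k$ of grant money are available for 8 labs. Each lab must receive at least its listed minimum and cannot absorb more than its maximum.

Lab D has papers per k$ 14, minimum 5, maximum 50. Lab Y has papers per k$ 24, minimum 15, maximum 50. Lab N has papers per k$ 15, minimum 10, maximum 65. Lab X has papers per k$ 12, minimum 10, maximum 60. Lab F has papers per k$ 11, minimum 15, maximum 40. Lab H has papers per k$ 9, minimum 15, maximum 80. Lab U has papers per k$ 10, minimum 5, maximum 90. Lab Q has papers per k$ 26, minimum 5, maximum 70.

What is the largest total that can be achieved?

5025

Meeting every minimum uses 5+15+10+10+15+15+5+5 = 80 k$, leaving 190.
Rank by papers per k$: Lab Q 26 > Lab Y 24 > Lab N 15 > Lab D 14 > Lab X 12 > Lab F 11 > Lab U 10 > Lab H 9.
Lab Q takes 65 more to reach its cap of 70 → 125 left.
Give Lab Y 35 more to hit its cap of 50 → 90 left.
Lab N: +55 to 65 (cap) → 35 left.
Only 35 left; Lab D takes them to reach 40.
Total = 14×40 + 24×50 + 15×65 + 12×10 + 11×15 + 9×15 + 10×5 + 26×70 = 5025.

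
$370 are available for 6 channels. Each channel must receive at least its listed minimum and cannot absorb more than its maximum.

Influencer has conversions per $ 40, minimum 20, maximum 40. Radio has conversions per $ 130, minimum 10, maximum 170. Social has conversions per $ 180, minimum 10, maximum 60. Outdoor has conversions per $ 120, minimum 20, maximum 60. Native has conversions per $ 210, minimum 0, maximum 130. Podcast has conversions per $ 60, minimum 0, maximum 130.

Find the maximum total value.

Meeting every minimum uses 20+10+10+20+0+0 = 60 $, leaving 310.
Order the channels by conversions per $: Native 210 > Social 180 > Radio 130 > Outdoor 120 > Podcast 60 > Influencer 40.
Native takes 130 more to reach its cap of 130 ; 180 left.
Social takes 50 more to reach its cap of 60 ; 130 left.
Only 130 left; Radio takes them to reach 140.
Total = 40×20 + 130×140 + 180×60 + 120×20 + 210×130 = 59500.

59500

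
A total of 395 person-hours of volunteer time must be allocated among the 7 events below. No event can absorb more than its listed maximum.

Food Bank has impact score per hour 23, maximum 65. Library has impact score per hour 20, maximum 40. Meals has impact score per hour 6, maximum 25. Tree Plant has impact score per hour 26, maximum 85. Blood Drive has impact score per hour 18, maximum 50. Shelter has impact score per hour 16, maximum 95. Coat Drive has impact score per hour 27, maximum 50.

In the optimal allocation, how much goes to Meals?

Highest impact score per hour first: Coat Drive 27 > Tree Plant 26 > Food Bank 23 > Library 20 > Blood Drive 18 > Shelter 16 > Meals 6.
Coat Drive takes 50 to reach its cap of 50 — 345 left.
Tree Plant takes 85 to reach its cap of 85 — 260 left.
Food Bank: +65 to 65 (cap) — 195 left.
Library takes 40 to reach its cap of 40 — 155 left.
Blood Drive: +50 to 50 (cap) — 105 left.
Shelter takes 95 to reach its cap of 95 — 10 left.
Meals has room for 25 but only 10 remain, so it gets 10.

10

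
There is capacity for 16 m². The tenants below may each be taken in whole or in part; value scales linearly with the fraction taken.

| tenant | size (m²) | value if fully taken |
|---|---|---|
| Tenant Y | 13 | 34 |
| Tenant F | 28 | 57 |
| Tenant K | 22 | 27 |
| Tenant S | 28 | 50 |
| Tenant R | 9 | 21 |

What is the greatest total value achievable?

Best value per unit of size first: Tenant Y 34/13≈2.62, Tenant R 21/9≈2.33, Tenant F 57/28≈2.04, Tenant S 50/28≈1.79, Tenant K 27/22≈1.23.
All 13 m² of Tenant Y fit (value 34) ; 3 remain.
Fill the last 3 m² with part of Tenant R: 3/9 of it earns 7.
Total value = 41.

41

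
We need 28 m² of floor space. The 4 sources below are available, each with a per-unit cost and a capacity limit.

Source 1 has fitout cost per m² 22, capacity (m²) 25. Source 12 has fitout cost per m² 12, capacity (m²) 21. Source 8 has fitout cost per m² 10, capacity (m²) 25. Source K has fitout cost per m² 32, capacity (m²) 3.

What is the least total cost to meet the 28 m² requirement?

286

Cheapest first:
Source 8 (10): use full 25 ; 3 m² to go.
Source 12 at 12: take 3 of its 21 ; requirement met.
Source 1, Source K: unused.
Cost = 25×10 + 3×12 = 286.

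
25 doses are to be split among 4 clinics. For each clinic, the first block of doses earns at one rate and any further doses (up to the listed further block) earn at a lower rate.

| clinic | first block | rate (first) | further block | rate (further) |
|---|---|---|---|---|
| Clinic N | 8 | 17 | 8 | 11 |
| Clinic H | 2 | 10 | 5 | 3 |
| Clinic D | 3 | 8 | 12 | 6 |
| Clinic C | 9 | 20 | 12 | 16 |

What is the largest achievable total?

444

Treat each block as its own option and order by rate: Clinic C/T1 20 > Clinic N/T1 17 > Clinic C/T2 16 > Clinic N/T2 11 > Clinic H/T1 10 > Clinic D/T1 8 > Clinic D/T2 6 > Clinic H/T2 3.
Fill Clinic C T1 block (9 at 20) — 16 left.
Fill Clinic N T1 block (8 at 17) — 8 left.
Clinic C/T2: +8 of 12 at 16; pool empty.
Total = 20×9 + 17×8 + 16×8 = 444.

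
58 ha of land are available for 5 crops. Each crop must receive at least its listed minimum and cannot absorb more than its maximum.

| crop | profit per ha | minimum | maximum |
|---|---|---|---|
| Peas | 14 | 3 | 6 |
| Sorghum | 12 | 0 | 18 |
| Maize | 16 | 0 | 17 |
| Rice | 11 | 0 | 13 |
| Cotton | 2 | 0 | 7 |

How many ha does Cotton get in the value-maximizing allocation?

Meeting every minimum uses 3+0+0+0+0 = 3 ha, leaving 55.
Order the crops by profit per ha: Maize 16 > Peas 14 > Sorghum 12 > Rice 11 > Cotton 2.
Maize: +17 to 17 (cap) — 38 left.
Peas: +3 to 6 (cap) — 35 left.
Sorghum: +18 to 18 (cap) — 17 left.
Rice takes 13 more to reach its cap of 13 — 4 left.
Only 4 left; Cotton takes them to reach 4.

4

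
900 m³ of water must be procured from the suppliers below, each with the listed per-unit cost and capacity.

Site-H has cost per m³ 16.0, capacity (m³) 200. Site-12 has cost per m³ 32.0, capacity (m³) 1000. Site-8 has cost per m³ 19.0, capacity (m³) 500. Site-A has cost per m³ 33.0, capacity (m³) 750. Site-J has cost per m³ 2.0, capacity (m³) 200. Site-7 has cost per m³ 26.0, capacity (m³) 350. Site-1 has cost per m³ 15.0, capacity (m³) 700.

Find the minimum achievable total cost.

Fill from the cheapest supplier first.
Site-J (2.0): use full 200 ; 700 m³ to go.
Take 700 from Site-1 at 15.0 ; need 0 more.
Site-H, Site-8, Site-7, Site-12, Site-A: unused.
Cost = 200×2.0 + 700×15.0 = 10900.

10900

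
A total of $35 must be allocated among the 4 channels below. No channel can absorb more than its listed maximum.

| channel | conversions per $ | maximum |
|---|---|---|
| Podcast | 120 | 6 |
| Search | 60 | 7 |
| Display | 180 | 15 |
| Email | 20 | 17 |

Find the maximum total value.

Highest conversions per $ first: Display 180 > Podcast 120 > Search 60 > Email 20.
Give Display 15 to hit its cap of 15 ; 20 left.
Podcast takes 6 to reach its cap of 6 ; 14 left.
Give Search 7 to hit its cap of 7 ; 7 left.
Email has room for 17 but only 7 remain, so it gets 7.
Total = 120×6 + 60×7 + 180×15 + 20×7 = 3980.

3980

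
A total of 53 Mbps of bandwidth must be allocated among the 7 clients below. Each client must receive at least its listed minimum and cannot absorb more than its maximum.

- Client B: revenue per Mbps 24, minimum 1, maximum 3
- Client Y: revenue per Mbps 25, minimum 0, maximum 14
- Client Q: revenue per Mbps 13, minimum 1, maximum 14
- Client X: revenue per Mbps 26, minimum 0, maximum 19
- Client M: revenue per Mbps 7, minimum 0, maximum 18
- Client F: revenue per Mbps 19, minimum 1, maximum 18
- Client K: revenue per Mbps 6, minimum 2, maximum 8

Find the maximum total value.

1207

Meeting every minimum uses 1+0+1+0+0+1+2 = 5 Mbps, leaving 48.
Order the clients by revenue per Mbps: Client X 26 > Client Y 25 > Client B 24 > Client F 19 > Client Q 13 > Client M 7 > Client K 6.
Client X takes 19 more to reach its cap of 19 ; 29 left.
Client Y: +14 to 14 (cap) ; 15 left.
Client B: +2 to 3 (cap) ; 13 left.
Client F: +13 (room for 17) → 14. Pool exhausted.
Total = 24×3 + 25×14 + 13×1 + 26×19 + 19×14 + 6×2 = 1207.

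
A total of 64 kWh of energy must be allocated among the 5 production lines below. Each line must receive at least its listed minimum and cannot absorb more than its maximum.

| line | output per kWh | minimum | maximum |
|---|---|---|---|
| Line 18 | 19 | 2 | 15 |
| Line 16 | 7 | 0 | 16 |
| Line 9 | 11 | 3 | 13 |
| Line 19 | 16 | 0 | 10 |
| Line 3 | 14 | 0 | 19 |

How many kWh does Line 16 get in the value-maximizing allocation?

7

Meeting every minimum uses 2+0+3+0+0 = 5 kWh, leaving 59.
Rank by output per kWh: Line 18 19 > Line 19 16 > Line 3 14 > Line 9 11 > Line 16 7.
Line 18 takes 13 more to reach its cap of 15 — 46 left.
Line 19: +10 to 10 (cap) — 36 left.
Line 3 takes 19 more to reach its cap of 19 — 17 left.
Give Line 9 10 more to hit its cap of 13 — 7 left.
Only 7 left; Line 16 takes them to reach 7.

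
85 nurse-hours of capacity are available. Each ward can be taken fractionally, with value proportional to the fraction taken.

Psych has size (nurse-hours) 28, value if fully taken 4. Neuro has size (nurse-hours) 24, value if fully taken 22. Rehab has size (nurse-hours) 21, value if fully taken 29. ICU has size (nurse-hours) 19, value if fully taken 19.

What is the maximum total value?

Sort by value density: Rehab 29/21≈1.38, ICU 19/19≈1, Neuro 22/24≈0.917, Psych 4/28≈0.143.
Rehab: take in full, 21 nurse-hours for value 29 → 64 left.
ICU: take in full, 19 nurse-hours for value 19 → 45 left.
Take all of Neuro (24 nurse-hours, value 22) → 21 nurse-hours left.
Only 21 nurse-hours remain; take 21/28 of Psych for value 4×21/28 = 3.
Total value = 73.

73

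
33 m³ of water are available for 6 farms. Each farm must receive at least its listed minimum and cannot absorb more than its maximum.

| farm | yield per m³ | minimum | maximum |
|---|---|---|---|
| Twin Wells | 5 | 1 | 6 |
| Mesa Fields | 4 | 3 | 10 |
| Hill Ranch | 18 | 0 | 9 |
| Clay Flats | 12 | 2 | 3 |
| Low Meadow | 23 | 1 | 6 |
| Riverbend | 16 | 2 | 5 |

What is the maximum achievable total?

462

Meeting every minimum uses 1+3+0+2+1+2 = 9 m³, leaving 24.
Rank by yield per m³: Low Meadow 23 > Hill Ranch 18 > Riverbend 16 > Clay Flats 12 > Twin Wells 5 > Mesa Fields 4.
Low Meadow takes 5 more to reach its cap of 6 ; 19 left.
Give Hill Ranch 9 more to hit its cap of 9 ; 10 left.
Riverbend takes 3 more to reach its cap of 5 ; 7 left.
Give Clay Flats 1 more to hit its cap of 3 ; 6 left.
Give Twin Wells 5 more to hit its cap of 6 ; 1 left.
Only 1 left; Mesa Fields takes them to reach 4.
Total = 5×6 + 4×4 + 18×9 + 12×3 + 23×6 + 16×5 = 462.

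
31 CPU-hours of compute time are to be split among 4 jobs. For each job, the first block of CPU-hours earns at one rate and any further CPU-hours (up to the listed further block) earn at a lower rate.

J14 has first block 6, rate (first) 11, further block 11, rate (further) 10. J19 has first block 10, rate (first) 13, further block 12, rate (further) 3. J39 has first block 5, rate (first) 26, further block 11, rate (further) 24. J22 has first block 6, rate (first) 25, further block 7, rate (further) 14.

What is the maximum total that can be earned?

668

Rank every tier by rate: J39/tier1 26 > J22/tier1 25 > J39/tier2 24 > J22/tier2 14 > J19/tier1 13 > J14/tier1 11 > J14/tier2 10 > J19/tier2 3.
J39 tier1 at 26: fill all 5 → 26 left.
J22/tier1 (25): +6 → 20 left.
J39 tier2 at 24: fill all 11 → 9 left.
J22 tier2 at 14: fill all 7 → 2 left.
2 remain; put them into J19 tier1 at 13.
Total = 26×5 + 25×6 + 24×11 + 14×7 + 13×2 = 668.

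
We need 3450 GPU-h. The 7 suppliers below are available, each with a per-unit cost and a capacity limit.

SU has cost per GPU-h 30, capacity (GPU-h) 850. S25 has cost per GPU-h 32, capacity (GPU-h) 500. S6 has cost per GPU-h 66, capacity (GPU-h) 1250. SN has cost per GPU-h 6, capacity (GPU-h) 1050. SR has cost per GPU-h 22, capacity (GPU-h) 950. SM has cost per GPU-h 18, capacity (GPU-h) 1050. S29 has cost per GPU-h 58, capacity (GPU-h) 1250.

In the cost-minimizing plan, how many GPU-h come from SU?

400

Use suppliers in increasing cost order.
Take 1050 from SN at 6 ; need 2400 more.
SM at 18: take all 1050 GPU-h ; 1350 still needed.
SR at 22: take all 950 GPU-h ; 400 still needed.
SU (30): take the remaining 400 ; done.
S25, S29, S6: unused.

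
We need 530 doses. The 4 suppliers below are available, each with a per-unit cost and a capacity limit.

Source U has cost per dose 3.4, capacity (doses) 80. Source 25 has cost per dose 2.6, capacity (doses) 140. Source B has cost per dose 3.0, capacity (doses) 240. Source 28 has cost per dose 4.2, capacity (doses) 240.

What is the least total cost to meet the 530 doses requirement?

1650

Fill from the cheapest supplier first.
Source 25 (2.6): use full 140 → 390 doses to go.
Source B (3.0): use full 240 → 150 doses to go.
Take 80 from Source U at 3.4 → need 70 more.
Source 28 at 4.2: take 70 of its 240 → requirement met.
Cost = 140×2.6 + 240×3.0 + 80×3.4 + 70×4.2 = 1650.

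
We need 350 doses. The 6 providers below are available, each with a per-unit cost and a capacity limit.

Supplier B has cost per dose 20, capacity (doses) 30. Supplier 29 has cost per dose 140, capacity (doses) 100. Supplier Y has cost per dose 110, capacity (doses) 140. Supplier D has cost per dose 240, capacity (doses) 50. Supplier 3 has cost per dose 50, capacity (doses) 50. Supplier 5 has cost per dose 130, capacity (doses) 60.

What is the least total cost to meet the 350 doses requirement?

36100

Fill from the cheapest provider first.
Supplier B (20): use full 30 ; 320 doses to go.
Supplier 3 at 50: take all 50 doses ; 270 still needed.
Supplier Y at 110: take all 140 doses ; 130 still needed.
Supplier 5 (130): use full 60 ; 70 doses to go.
Supplier 29 at 140: take 70 of its 100 ; requirement met.
Supplier D: unused.
Cost = 30×20 + 50×50 + 140×110 + 60×130 + 70×140 = 36100.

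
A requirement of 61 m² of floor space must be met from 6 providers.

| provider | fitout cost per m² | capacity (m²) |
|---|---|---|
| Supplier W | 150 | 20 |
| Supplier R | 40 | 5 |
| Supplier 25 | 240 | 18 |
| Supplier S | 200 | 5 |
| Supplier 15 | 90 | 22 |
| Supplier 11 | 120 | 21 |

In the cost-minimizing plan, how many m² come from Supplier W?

13

Use providers in increasing cost order.
Supplier R at 40: take all 5 m² — 56 still needed.
Take 22 from Supplier 15 at 90 — need 34 more.
Supplier 11 at 120: take all 21 m² — 13 still needed.
Take 13 from Supplier W at 150 to finish.
Supplier S, Supplier 25: unused.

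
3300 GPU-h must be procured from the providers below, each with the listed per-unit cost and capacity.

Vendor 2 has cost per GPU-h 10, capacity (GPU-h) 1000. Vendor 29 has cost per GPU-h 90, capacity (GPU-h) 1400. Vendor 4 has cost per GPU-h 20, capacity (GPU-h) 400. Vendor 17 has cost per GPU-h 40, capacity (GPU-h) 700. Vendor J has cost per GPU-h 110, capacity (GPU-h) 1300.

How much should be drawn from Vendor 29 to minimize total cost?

Use providers in increasing cost order.
Take 1000 from Vendor 2 at 10 — need 2300 more.
Vendor 4 at 20: take all 400 GPU-h — 1900 still needed.
Vendor 17 at 40: take all 700 GPU-h — 1200 still needed.
Vendor 29 (90): take the remaining 1200 — done.
Vendor J: unused.

1200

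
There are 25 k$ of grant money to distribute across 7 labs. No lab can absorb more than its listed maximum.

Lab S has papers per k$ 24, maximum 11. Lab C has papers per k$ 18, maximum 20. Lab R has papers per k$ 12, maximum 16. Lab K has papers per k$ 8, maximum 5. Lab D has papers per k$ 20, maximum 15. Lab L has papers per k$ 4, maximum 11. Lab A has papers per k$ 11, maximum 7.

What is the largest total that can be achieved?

544

Order the labs by papers per k$: Lab S 24 > Lab D 20 > Lab C 18 > Lab R 12 > Lab A 11 > Lab K 8 > Lab L 4.
Lab S takes 11 to reach its cap of 11 → 14 left.
Lab D has room for 15 but only 14 remain, so it gets 14.
Total = 24×11 + 20×14 = 544.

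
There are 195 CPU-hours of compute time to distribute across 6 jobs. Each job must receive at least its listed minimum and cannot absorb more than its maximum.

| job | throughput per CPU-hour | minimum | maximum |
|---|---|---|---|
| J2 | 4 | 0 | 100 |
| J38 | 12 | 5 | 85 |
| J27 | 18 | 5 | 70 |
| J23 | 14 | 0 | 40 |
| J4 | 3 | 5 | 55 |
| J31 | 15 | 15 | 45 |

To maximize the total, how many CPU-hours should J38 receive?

Meeting every minimum uses 0+5+5+0+5+15 = 30 CPU-hours, leaving 165.
Order the jobs by throughput per CPU-hour: J27 18 > J31 15 > J23 14 > J38 12 > J2 4 > J4 3.
Give J27 65 more to hit its cap of 70 → 100 left.
Give J31 30 more to hit its cap of 45 → 70 left.
J23 takes 40 more to reach its cap of 40 → 30 left.
J38: +30 (room for 80) → 35. Pool exhausted.

35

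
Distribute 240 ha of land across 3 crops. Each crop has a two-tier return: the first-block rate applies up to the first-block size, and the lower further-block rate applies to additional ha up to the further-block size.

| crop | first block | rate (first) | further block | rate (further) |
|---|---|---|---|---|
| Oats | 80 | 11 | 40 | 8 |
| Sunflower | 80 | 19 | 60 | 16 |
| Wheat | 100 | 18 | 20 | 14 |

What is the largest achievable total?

Order all 6 blocks by rate: Sunflower/tier1 19 > Wheat/tier1 18 > Sunflower/tier2 16 > Wheat/tier2 14 > Oats/tier1 11 > Oats/tier2 8.
Sunflower tier1 at 19: fill all 80 ; 160 left.
Wheat/tier1 (18): +100 ; 60 left.
Sunflower/tier2 (16): +60 ; 0 left.
Total = 19×80 + 18×100 + 16×60 = 4280.

4280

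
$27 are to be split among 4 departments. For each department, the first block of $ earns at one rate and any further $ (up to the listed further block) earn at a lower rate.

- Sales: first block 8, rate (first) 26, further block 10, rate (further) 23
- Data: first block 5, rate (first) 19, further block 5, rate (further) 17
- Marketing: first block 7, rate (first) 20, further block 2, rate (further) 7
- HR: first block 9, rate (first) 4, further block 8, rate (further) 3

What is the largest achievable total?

616

Rank every tier by rate: Sales/first 26 > Sales/second 23 > Marketing/first 20 > Data/first 19 > Data/second 17 > Marketing/second 7 > HR/first 4 > HR/second 3.
Sales/first (26): +8 ; 19 left.
Fill Sales second block (10 at 23) ; 9 left.
Fill Marketing first block (7 at 20) ; 2 left.
Data/first: +2 of 5 at 19; pool empty.
Total = 26×8 + 23×10 + 20×7 + 19×2 = 616.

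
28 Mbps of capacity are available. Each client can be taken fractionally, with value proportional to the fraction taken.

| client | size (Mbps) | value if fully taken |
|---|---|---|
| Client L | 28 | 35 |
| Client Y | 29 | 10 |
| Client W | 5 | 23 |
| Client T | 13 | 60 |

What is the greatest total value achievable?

95.5

Sort by value density: Client T 60/13≈4.62, Client W 23/5≈4.6, Client L 35/28≈1.25, Client Y 10/29≈0.345.
Take all of Client T (13 Mbps, value 60) → 15 Mbps left.
Take all of Client W (5 Mbps, value 23) → 10 Mbps left.
Only 10 Mbps remain; take 10/28 of Client L for value 35×10/28 = 12.5.
Total value = 95.5.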